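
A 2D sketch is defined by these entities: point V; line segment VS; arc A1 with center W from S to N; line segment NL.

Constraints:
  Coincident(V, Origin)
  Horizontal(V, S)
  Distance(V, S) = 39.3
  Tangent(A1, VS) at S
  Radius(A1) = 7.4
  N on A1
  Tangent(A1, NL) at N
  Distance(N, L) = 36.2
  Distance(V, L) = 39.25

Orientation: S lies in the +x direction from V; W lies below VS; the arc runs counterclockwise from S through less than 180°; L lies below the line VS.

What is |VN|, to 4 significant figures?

33.00

Checks: |WN| = 7.400 ✓; ∠(WN, NL) = 90.00° ✓; |NL| = 36.20 ✓; |VL| = 39.25 ✓.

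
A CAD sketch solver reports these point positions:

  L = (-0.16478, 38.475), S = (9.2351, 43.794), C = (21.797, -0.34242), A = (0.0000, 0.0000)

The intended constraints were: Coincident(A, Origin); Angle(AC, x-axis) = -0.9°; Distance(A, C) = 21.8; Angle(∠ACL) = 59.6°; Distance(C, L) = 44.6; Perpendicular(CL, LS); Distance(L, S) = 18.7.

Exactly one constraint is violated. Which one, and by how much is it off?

Distance(L, S) = 18.7 — off by 7.90.

A = (0.00, 0.00) ✓; AC at -0.9000° ✓; |AC| = 21.80 ✓; ∠ACL = 59.60° ✓; |CL| = 44.60 ✓; ∠(CL, LS) = 90.00° ✓; |LS| = 10.80 ✗.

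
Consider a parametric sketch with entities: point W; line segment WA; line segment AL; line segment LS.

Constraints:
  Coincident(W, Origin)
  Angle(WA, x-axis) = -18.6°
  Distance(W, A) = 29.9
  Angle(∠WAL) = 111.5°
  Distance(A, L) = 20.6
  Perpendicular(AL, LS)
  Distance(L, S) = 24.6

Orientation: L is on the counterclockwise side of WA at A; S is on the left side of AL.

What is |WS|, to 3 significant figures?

31.7

W is at the origin; WA runs at -18.6° with length 29.9, so A = 29.9·(cos -18.6°, sin -18.6°) = (28.3, -9.54). ∠WAL = 111.5°, so AL runs at -18.6° + (180° − 111.5°) = 49.9° from the x-axis; with |AL| = 20.6, L = A + 20.6·(cos 49.9°, sin 49.9°) = (41.6, 6.22). The perpendicularity gives LS at right angles to AL; with |LS| = 24.6 on the left of AL, S = L + 24.6·(-0.765, 0.644) = (22.8, 22.1). Then |WS| = |S − W| = 31.7.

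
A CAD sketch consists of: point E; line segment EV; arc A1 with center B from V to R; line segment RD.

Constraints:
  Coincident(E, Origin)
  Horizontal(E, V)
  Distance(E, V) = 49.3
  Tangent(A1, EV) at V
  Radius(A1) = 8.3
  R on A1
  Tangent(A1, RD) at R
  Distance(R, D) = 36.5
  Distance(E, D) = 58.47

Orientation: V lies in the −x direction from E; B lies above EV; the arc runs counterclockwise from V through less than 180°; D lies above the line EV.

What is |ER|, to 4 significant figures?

41.74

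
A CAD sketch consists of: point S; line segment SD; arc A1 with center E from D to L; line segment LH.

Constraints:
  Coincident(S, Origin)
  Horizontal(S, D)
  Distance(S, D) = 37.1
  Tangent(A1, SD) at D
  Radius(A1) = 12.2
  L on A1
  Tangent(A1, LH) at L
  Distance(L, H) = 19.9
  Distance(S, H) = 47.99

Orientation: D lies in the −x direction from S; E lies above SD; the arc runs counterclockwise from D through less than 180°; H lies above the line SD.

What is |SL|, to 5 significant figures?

30.528

S is at the origin; SD is horizontal with |SD| = 37.1 and D on the −x side, so D = (-37.100, 0.0000). A1 meets SD tangentially, so ED is at right angles to SD, so E = D + (0, 12.2) = (-37.100, 12.200). Since EL ⟂ LH (tangency), |EH| = √(12.2² + 19.9²) = 23.342 regardless of where L sits on A1. So H lies on both circle(S, 47.99) and circle(E, 23.342); the above-SD intersection is H = (-32.701, 35.124). L is the foot of the tangent from H: L = (-25.684, 16.502).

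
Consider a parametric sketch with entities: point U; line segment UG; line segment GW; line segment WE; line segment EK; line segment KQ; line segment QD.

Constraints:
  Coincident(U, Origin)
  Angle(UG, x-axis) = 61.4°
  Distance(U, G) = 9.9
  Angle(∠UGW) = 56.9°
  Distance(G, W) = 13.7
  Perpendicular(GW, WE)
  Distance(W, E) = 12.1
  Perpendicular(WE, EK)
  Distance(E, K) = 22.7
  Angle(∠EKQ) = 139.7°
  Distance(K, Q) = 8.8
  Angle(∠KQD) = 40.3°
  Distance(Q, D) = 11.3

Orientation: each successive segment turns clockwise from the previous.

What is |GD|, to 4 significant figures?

7.780

∠EKQ = 139.7° gives KQ at 78.00° from the x-axis; with |KQ| = 8.8, Q = (-8.352, 19.49). ∠KQD = 40.3° gives QD at -61.70° from the x-axis; with |QD| = 11.3, D = (-2.995, 9.538). Then |GD| = |D − G| = 7.780.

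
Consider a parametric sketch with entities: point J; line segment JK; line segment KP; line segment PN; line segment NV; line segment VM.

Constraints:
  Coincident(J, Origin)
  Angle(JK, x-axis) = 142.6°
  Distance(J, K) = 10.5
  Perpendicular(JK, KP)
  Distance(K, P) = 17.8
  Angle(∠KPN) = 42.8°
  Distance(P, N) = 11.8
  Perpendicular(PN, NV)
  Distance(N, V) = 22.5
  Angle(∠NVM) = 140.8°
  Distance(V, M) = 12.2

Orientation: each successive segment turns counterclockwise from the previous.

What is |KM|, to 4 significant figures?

21.79

J is at the origin; JK runs at 142.6° with length 10.5, so K = (-8.341, 6.377). JK ⟂ KP, so KP runs at -127.4°; with |KP| = 17.8, P = (-19.15, -7.763). ∠KPN = 42.8° gives PN at 9.800° from the x-axis; with |PN| = 11.8, N = (-7.525, -5.755). The perpendicularity gives NV at right angles to PN, so NV runs at 99.80°; with |NV| = 22.5, V = (-11.35, 16.42). ∠NVM = 140.8° gives VM at 139.0° from the x-axis; with |VM| = 12.2, M = (-20.56, 24.42). Then |KM| = |M − K| = 21.79.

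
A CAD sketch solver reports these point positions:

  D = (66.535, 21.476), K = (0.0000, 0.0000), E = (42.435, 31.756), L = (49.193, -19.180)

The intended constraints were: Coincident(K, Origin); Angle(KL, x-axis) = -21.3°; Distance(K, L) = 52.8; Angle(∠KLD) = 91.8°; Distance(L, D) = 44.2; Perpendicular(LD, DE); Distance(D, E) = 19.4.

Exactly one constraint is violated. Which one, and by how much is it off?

Distance(D, E) = 19.4 — off by 6.80.

K = (0.00, 0.00) ✓; KL at -21.30° ✓; |KL| = 52.80 ✓; ∠KLD = 91.80° ✓; |LD| = 44.20 ✓; ∠(LD, DE) = 90.00° ✓; |DE| = 26.20 ✗.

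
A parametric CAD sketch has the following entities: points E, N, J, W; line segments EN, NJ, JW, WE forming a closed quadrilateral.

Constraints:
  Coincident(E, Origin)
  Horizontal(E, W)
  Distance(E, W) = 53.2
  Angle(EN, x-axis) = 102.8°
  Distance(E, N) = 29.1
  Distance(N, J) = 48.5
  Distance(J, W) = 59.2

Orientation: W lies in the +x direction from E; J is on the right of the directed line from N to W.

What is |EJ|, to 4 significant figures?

20.12

E is at the origin; E and W share the same y with |EW| = 53.2 and W in +x, so W = (53.2, 0). EN runs at 102.8° with |EN| = 29.1, so N = (-6.447, 28.38). J is determined by |NJ| = 48.5 and |JW| = 59.2 together: it lies at the intersection of circle(N, 48.5) and circle(W, 59.2). With |NW| = 66.05, the foot of the radical line on NW is 24.30 from N and the perpendicular offset is √(48.5² − 24.30²) = 41.97. Taking the right-of-NW solution: J = (-2.532, -19.96).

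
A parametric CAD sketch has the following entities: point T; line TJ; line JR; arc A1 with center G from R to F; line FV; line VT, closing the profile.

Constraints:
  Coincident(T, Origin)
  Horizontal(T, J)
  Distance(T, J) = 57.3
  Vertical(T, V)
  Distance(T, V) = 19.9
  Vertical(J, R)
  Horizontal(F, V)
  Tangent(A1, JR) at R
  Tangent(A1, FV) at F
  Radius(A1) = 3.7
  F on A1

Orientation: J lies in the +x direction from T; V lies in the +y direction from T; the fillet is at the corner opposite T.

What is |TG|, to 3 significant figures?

56.0

T and V share the same x with |TV| = 19.9 and V on the +y side, so V = (0.00, 19.9). The virtual corner opposite T is at (57.3, 19.9). Tangency of A1 to JR means the radius GR is perpendicular to JR and since A1 is tangent to FV there, GF ⟂ FV, with radius 3.7, so the center G sits 3.7 in from both sides at G = (53.6, 16.2). Then |TG| = |G − T| = 56.0.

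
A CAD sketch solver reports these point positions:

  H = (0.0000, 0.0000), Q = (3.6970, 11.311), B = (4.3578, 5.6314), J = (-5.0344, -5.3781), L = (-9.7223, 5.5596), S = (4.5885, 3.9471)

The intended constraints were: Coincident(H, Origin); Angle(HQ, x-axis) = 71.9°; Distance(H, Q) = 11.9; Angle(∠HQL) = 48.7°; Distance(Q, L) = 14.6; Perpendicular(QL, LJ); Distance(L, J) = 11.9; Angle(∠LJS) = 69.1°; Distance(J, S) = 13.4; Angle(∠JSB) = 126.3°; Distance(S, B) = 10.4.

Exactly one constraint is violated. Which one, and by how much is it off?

Distance(S, B) = 10.4 — off by 8.70.

H = (0.00, 0.00) ✓; HQ at 71.90° ✓; |HQ| = 11.90 ✓; ∠HQL = 48.70° ✓; |QL| = 14.60 ✓; ∠(QL, LJ) = 90.00° ✓; |LJ| = 11.90 ✓; ∠LJS = 69.10° ✓; |JS| = 13.40 ✓; ∠JSB = 126.3° ✓; |SB| = 1.700 ✗.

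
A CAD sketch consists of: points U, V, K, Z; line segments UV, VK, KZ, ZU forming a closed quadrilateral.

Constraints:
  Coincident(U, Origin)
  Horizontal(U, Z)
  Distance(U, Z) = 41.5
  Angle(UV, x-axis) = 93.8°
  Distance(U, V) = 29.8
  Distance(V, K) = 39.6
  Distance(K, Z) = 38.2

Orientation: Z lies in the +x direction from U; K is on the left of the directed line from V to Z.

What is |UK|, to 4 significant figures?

52.81

U is at the origin; U and Z share the same y with |UZ| = 41.5 and Z in +x, so Z = (41.5, 0). UV runs at 93.8° with |UV| = 29.8, so V = (-1.975, 29.73). K is determined by |VK| = 39.6 and |KZ| = 38.2 together: it lies at the intersection of circle(V, 39.6) and circle(Z, 38.2). With |VZ| = 52.67, the foot of the radical line on VZ is 27.37 from V and the perpendicular offset is √(39.6² − 27.37²) = 28.62. Taking the left-of-VZ solution: K = (36.77, 37.91).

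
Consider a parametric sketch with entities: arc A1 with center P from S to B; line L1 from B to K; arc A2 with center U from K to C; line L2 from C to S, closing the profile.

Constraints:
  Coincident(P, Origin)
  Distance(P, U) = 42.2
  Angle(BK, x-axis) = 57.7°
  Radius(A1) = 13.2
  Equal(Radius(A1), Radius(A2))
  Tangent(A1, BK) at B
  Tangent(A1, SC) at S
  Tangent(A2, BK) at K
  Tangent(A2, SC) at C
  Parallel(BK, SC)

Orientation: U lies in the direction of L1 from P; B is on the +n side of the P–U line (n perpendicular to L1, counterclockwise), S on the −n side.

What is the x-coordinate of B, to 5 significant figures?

-11.157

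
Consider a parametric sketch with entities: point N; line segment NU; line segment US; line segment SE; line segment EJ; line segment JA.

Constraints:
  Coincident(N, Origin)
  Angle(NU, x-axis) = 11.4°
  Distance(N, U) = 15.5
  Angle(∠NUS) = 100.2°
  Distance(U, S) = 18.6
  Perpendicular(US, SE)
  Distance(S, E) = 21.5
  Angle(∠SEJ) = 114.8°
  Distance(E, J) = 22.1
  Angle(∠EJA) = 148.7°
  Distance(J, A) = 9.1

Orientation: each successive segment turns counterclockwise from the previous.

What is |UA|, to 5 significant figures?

31.540

N is at the origin; NU runs at 11.4° with length 15.5, so U = (15.194, 3.0637). ∠NUS = 100.2° gives US at 91.200° from the x-axis; with |US| = 18.6, S = (14.805, 21.660). US is perpendicular to SE, so SE runs at -178.80°; with |SE| = 21.5, E = (-6.6906, 21.209). ∠SEJ = 114.8° gives EJ at -113.60° from the x-axis; with |EJ| = 22.1, J = (-15.538, 0.95773). ∠EJA = 148.7° gives JA at -82.300° from the x-axis; with |JA| = 9.1, A = (-14.319, -8.0602). Then |UA| = |A − U| = 31.540.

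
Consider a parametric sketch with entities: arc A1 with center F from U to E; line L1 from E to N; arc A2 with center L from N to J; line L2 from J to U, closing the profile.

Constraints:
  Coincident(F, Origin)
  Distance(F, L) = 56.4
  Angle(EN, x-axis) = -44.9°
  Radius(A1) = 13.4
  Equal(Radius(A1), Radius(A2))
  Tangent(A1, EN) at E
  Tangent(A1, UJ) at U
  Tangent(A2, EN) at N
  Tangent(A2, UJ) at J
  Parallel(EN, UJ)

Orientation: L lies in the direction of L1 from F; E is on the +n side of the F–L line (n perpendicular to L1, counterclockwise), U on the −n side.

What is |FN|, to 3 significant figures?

58.0

The slot axis is L1's direction at -44.9°, so u = (cos -44.9°, sin -44.9°) = (0.708, -0.706) and n = (−sin -44.9°, cos -44.9°) = (0.706, 0.708). F is at the origin and L lies 56.4 along u from F, so L = 56.4·u = (40.0, -39.8). Tangency of A1 to both parallel lines with radius 13.4 puts E and U at F ± 13.4·n: E = (9.46, 9.49), U = (-9.46, -9.49). Equal radii place N and J the same way about L: N = L + 13.4·n = (49.4, -30.3), J = L − 13.4·n = (30.5, -49.3). Then |FN| = |N − F| = 58.0.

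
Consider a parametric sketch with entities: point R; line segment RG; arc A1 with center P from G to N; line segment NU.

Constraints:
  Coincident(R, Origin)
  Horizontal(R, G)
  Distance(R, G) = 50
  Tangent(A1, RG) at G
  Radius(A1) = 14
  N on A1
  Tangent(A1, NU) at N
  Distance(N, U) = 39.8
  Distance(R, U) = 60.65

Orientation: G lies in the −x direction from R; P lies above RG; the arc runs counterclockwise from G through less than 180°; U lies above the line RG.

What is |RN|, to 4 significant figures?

38.15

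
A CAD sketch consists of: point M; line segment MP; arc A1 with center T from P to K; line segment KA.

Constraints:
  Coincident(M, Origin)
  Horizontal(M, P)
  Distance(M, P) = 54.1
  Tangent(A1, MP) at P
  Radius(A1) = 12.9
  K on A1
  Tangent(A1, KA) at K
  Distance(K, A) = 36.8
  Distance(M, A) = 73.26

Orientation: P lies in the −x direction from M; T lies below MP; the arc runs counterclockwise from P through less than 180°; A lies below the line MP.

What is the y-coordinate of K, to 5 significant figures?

-17.884

M is at the origin; M and P share the same y with |MP| = 54.1 and P on the −x side, so P = (-54.100, 0.0000). A1 meets MP tangentially, so TP is at right angles to MP, so T = P + (0, -12.9) = (-54.100, -12.900). Since TK ⟂ KA (tangency), |TA| = √(12.9² + 36.8²) = 38.996 regardless of where K sits on A1. So A lies on both circle(M, 73.26) and circle(T, 38.996); the below-MP intersection is A = (-51.779, -51.826). K is the foot of the tangent from A: K = (-65.998, -17.884).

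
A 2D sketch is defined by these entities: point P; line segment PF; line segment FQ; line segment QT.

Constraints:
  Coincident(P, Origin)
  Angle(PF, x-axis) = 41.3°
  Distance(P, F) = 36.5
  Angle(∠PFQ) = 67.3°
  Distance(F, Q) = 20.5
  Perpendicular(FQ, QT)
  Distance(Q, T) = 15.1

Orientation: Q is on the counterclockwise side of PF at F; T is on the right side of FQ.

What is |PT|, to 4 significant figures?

49.19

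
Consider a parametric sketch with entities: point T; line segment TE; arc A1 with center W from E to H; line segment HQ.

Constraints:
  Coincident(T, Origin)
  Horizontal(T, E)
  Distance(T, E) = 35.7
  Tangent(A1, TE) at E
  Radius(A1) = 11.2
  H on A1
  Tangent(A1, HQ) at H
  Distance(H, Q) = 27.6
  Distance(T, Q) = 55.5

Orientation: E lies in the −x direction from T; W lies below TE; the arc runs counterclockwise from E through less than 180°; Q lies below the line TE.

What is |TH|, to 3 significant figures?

48.6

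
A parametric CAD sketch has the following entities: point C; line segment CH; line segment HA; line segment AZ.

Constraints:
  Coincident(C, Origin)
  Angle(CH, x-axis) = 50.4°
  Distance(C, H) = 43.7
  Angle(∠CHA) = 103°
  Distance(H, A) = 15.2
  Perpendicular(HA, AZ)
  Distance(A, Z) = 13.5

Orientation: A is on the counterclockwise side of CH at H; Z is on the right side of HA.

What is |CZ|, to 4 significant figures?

61.41

C is at the origin; CH runs at 50.4° with length 43.7, so H = 43.7·(cos 50.4°, sin 50.4°) = (27.86, 33.67). ∠CHA = 103.0°, so HA runs at 50.4° + (180° − 103.0°) = 127.4° from the x-axis; with |HA| = 15.2, A = H + 15.2·(cos 127.4°, sin 127.4°) = (18.62, 45.75). HA ⟂ AZ; with |AZ| = 13.5 on the right of HA, Z = A + 13.5·(0.7944, 0.6074) = (29.35, 53.95). Then |CZ| = |Z − C| = 61.41.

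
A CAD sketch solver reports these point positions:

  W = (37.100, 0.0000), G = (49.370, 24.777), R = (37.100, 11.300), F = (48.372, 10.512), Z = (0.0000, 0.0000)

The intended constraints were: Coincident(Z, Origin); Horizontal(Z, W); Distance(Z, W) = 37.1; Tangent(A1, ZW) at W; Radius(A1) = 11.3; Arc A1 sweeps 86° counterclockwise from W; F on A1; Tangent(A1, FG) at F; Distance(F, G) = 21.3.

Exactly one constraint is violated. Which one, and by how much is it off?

Distance(F, G) = 21.3 — off by 7.00.

Z = (0.00, 0.00) ✓; Z.y = 0.00, W.y = 0.00 ✓; |ZW| = 37.10 ✓; ∠(RW, WZ) = 90.00° ✓; |RW| = 11.30 ✓; bearing(R→F) − bearing(R→W) = 86.00° ✓; |RF| = 11.30 ✓; ∠(RF, FG) = 90.00° ✓; |FG| = 14.30 ✗.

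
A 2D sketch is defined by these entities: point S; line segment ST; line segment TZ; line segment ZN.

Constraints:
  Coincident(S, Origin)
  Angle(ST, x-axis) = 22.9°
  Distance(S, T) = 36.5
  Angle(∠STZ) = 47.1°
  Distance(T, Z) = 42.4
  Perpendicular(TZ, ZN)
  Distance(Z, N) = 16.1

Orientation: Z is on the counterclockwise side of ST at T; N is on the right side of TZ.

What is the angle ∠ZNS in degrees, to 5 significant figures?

22.282°

S is at the origin; ST runs at 22.9° with length 36.5, so T = 36.5·(cos 22.9°, sin 22.9°) = (33.623, 14.203). ∠STZ = 47.1°, so TZ runs at 22.9° + (180° − 47.1°) = 155.80° from the x-axis; with |TZ| = 42.4, Z = T + 42.4·(cos 155.80°, sin 155.80°) = (-5.0506, 31.584). The perpendicularity gives ZN at right angles to TZ; with |ZN| = 16.1 on the right of TZ, N = Z + 16.1·(0.40992, 0.91212) = (1.5491, 46.269). Then cos ∠ZNS = NZ·NS / (|NZ||NS|), giving 22.282°.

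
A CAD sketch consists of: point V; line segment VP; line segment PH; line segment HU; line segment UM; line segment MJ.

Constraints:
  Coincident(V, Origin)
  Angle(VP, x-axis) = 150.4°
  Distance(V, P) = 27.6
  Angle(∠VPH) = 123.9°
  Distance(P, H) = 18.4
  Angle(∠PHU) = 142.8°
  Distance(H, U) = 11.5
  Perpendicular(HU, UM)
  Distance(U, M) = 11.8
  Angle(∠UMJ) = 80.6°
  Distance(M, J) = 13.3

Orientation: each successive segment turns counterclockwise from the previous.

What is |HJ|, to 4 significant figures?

9.763

V is at the origin; VP runs at 150.4° with length 27.6, so P = (-24.00, 13.63). ∠VPH = 123.9° gives PH at -153.5° from the x-axis; with |PH| = 18.4, H = (-40.46, 5.423). ∠PHU = 142.8° gives HU at -116.3° from the x-axis; with |HU| = 11.5, U = (-45.56, -4.887). HU is perpendicular to UM, so UM runs at -26.30°; with |UM| = 11.8, M = (-34.98, -10.12). ∠UMJ = 80.6° gives MJ at 73.10° from the x-axis; with |MJ| = 13.3, J = (-31.12, 2.611). Then |HJ| = |J − H| = 9.763.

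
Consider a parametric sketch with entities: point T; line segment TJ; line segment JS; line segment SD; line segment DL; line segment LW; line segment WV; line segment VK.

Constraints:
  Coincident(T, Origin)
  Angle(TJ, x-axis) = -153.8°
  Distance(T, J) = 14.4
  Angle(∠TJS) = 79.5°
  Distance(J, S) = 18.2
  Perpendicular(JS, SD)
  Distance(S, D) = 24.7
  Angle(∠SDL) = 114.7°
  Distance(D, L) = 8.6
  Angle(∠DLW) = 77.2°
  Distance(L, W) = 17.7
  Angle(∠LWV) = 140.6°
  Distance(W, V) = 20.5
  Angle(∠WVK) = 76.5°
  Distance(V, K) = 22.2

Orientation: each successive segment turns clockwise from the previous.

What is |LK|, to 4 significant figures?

30.79

T is at the origin; TJ runs at -153.8° with length 14.4, so J = (-12.92, -6.358). ∠TJS = 79.5° gives JS at 105.7° from the x-axis; with |JS| = 18.2, S = (-17.85, 11.16). JS is perpendicular to SD, so SD runs at 15.70°; with |SD| = 24.7, D = (5.933, 17.85). ∠SDL = 114.7° gives DL at -49.60° from the x-axis; with |DL| = 8.6, L = (11.51, 11.30). ∠DLW = 77.2° gives LW at -152.4° from the x-axis; with |LW| = 17.7, W = (-4.179, 3.098). ∠LWV = 140.6° gives WV at 168.2° from the x-axis; with |WV| = 20.5, V = (-24.25, 7.290). ∠WVK = 76.5° gives VK at 64.70° from the x-axis; with |VK| = 22.2, K = (-14.76, 27.36). Then |LK| = |K − L| = 30.79.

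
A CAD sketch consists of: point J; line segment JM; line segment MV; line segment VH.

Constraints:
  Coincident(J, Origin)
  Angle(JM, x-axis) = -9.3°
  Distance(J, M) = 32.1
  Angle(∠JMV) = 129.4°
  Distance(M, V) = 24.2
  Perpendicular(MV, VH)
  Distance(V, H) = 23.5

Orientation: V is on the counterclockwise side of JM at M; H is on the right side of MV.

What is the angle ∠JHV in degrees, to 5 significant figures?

42.700°

J is at the origin; JM runs at -9.3° with length 32.1, so M = 32.1·(cos -9.3°, sin -9.3°) = (31.678, -5.1875). ∠JMV = 129.4°, so MV runs at -9.3° + (180° − 129.4°) = 41.300° from the x-axis; with |MV| = 24.2, V = M + 24.2·(cos 41.300°, sin 41.300°) = (49.859, 10.785). The perpendicularity gives VH at right angles to MV; with |VH| = 23.5 on the right of MV, H = V + 23.5·(0.66000, -0.75126) = (65.369, -6.8701). Then cos ∠JHV = HJ·HV / (|HJ||HV|), giving 42.700°.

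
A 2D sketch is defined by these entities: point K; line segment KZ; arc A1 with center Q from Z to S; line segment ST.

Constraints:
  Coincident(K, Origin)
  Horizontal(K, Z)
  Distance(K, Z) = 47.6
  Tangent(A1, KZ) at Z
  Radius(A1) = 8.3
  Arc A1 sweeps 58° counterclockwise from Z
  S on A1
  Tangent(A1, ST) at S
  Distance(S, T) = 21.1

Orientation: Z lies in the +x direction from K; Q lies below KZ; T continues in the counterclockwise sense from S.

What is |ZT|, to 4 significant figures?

28.41

K is at the origin; K and Z share the same y with |KZ| = 47.6 and Z on the +x side, so Z = (47.60, 0.000). Since A1 is tangent to KZ there, QZ ⟂ KZ, so Q = Z + (0, -8.3) = (47.60, -8.300). On A1, Z sits at bearing 90° from Q; a 58° counterclockwise sweep puts S at bearing 148°, so S = Q + 8.3·(cos 148°, sin 148°) = (40.56, -3.902). Tangency of A1 to ST means the radius QS is perpendicular to ST, so ST runs along (−sin 148°, cos 148°); with |ST| = 21.1, T = (29.38, -21.80). Then |ZT| = |T − Z| = 28.41.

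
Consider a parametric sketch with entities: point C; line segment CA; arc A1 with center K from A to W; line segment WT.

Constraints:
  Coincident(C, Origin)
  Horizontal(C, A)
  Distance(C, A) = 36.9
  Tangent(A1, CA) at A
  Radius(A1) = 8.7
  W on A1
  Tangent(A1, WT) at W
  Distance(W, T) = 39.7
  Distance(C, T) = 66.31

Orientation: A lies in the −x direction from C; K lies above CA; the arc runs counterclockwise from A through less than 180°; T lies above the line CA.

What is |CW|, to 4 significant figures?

31.46

Checks: ∠(KA, AC) = 90.00° ✓; |KW| = 8.700 ✓; ∠(KW, WT) = 90.00° ✓; |WT| = 39.70 ✓; |CT| = 66.31 ✓.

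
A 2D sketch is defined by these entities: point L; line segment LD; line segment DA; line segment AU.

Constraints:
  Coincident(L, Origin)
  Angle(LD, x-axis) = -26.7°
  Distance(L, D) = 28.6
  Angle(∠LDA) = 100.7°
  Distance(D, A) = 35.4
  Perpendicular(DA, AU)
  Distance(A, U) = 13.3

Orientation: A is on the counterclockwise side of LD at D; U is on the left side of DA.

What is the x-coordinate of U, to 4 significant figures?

36.49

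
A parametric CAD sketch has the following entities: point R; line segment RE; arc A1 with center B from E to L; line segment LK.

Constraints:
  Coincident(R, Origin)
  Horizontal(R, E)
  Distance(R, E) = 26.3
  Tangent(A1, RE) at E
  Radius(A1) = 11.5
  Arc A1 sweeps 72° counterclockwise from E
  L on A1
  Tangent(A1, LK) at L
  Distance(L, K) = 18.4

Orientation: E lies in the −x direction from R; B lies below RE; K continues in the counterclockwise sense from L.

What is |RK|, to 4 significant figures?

49.90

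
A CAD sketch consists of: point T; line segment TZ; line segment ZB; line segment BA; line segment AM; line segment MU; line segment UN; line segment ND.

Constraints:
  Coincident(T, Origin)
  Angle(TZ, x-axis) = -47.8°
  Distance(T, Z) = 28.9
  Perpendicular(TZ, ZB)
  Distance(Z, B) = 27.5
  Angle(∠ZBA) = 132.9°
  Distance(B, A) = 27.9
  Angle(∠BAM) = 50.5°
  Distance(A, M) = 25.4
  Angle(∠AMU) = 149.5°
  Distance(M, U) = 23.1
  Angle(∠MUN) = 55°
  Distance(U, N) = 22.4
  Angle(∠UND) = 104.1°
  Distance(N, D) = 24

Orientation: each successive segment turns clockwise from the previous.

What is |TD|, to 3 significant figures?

37.8

T is at the origin; TZ runs at -47.8° with length 28.9, so Z = (19.4, -21.4). The perpendicularity gives ZB at right angles to TZ, so ZB runs at -138°; with |ZB| = 27.5, B = (-0.959, -39.9). ∠ZBA = 132.9° gives BA at 175° from the x-axis; with |BA| = 27.9, A = (-28.8, -37.5). ∠BAM = 50.5° gives AM at 45.6° from the x-axis; with |AM| = 25.4, M = (-11.0, -19.4). ∠AMU = 149.5° gives MU at 15.1° from the x-axis; with |MU| = 23.1, U = (11.3, -13.3). ∠MUN = 55.0° gives UN at -110° from the x-axis; with |UN| = 22.4, N = (3.69, -34.4). ∠UND = 104.1° gives ND at 174° from the x-axis; with |ND| = 24.0, D = (-20.2, -32.0). Then |TD| = |D − T| = 37.8.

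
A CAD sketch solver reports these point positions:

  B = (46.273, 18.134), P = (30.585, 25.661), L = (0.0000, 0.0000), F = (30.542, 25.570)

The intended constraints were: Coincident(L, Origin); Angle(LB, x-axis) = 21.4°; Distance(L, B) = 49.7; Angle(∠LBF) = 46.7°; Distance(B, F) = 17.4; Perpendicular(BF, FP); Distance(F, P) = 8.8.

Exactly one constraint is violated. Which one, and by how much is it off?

Distance(F, P) = 8.8 — off by 8.70.

L = (0.00, 0.00) ✓; LB at 21.40° ✓; |LB| = 49.70 ✓; ∠LBF = 46.70° ✓; |BF| = 17.40 ✓; ∠(BF, FP) = 89.99° ✓; |FP| = 0.1006 ✗.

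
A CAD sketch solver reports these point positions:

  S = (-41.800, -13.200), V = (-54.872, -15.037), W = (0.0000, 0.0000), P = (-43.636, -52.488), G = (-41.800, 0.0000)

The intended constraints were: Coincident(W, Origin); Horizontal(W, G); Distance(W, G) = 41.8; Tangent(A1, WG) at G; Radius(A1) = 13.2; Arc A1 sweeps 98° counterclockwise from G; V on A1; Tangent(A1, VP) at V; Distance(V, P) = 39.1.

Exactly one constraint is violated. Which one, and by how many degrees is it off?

Tangent(A1, VP) at V — off by 8.70°.

W = (0.00, 0.00) ✓; W.y = 0.00, G.y = 0.00 ✓; |WG| = 41.80 ✓; ∠(SG, GW) = 90.00° ✓; |SG| = 13.20 ✓; bearing(S→V) − bearing(S→G) = 98.00° ✓; |SV| = 13.20 ✓; ∠(SV, VP) = 81.30° ✗; |VP| = 39.10 ✓.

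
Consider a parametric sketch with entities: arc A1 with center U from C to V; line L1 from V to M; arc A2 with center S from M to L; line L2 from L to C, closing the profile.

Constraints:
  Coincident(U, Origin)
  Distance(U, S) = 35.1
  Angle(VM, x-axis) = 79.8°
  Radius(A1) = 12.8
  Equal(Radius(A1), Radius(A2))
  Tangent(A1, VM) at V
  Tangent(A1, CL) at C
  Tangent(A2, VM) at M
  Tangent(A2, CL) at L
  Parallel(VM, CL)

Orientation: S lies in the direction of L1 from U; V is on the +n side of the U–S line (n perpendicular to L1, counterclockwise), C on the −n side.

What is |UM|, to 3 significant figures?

37.4

The slot axis is L1's direction at 79.8°, so u = (cos 79.8°, sin 79.8°) = (0.177, 0.984) and n = (−sin 79.8°, cos 79.8°) = (-0.984, 0.177). U is at the origin and S lies 35.1 along u from U, so S = 35.1·u = (6.22, 34.5). Tangency of A1 to both parallel lines with radius 12.8 puts V and C at U ± 12.8·n: V = (-12.6, 2.27), C = (12.6, -2.27). Equal radii place M and L the same way about S: M = S + 12.8·n = (-6.38, 36.8), L = S − 12.8·n = (18.8, 32.3). Then |UM| = |M − U| = 37.4.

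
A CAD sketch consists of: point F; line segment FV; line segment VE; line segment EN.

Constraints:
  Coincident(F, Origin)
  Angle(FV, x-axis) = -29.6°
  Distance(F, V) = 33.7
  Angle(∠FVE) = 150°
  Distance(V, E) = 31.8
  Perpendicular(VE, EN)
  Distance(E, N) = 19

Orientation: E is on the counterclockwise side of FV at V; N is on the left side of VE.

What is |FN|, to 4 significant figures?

61.02

F is at the origin; FV runs at -29.6° with length 33.7, so V = 33.7·(cos -29.6°, sin -29.6°) = (29.30, -16.65). ∠FVE = 150.0°, so VE runs at -29.6° + (180° − 150.0°) = 0.4000° from the x-axis; with |VE| = 31.8, E = V + 31.8·(cos 0.4000°, sin 0.4000°) = (61.10, -16.42). The perpendicularity gives EN at right angles to VE; with |EN| = 19.0 on the left of VE, N = E + 19.0·(-0.006981, 1.000) = (60.97, 2.576). Then |FN| = |N − F| = 61.02.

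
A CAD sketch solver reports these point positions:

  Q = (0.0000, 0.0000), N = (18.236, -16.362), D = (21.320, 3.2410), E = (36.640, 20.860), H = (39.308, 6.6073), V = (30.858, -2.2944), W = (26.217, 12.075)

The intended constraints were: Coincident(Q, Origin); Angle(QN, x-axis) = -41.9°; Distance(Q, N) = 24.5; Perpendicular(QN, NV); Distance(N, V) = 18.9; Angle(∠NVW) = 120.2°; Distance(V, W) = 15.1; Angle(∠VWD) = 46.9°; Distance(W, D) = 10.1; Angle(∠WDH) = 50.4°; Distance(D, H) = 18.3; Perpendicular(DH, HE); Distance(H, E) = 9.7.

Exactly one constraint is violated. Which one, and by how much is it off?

Distance(H, E) = 9.7 — off by 4.80.

Q = (0.00, 0.00) ✓; QN at -41.90° ✓; |QN| = 24.50 ✓; ∠(QN, NV) = 90.00° ✓; |NV| = 18.90 ✓; ∠NVW = 120.2° ✓; |VW| = 15.10 ✓; ∠VWD = 46.90° ✓; |WD| = 10.10 ✓; ∠WDH = 50.40° ✓; |DH| = 18.30 ✓; ∠(DH, HE) = 90.00° ✓; |HE| = 14.50 ✗.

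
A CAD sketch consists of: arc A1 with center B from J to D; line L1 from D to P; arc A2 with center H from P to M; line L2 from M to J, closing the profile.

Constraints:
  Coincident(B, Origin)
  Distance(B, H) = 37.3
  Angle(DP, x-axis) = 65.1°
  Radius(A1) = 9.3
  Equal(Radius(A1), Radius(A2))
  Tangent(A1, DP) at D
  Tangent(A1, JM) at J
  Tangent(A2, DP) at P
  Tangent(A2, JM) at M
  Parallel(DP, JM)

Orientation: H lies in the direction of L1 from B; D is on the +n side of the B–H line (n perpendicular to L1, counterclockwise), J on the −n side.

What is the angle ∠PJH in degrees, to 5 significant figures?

12.503°

The slot axis is L1's direction at 65.1°, so u = (cos 65.1°, sin 65.1°) = (0.42104, 0.90704) and n = (−sin 65.1°, cos 65.1°) = (-0.90704, 0.42104). B is at the origin and H lies 37.3 along u from B, so H = 37.3·u = (15.705, 33.833). Tangency of A1 to both parallel lines with radius 9.3 puts D and J at B ± 9.3·n: D = (-8.4355, 3.9156), J = (8.4355, -3.9156). Equal radii place P and M the same way about H: P = H + 9.3·n = (7.2691, 37.748), M = H − 9.3·n = (24.140, 29.917). Then cos ∠PJH = JP·JH / (|JP||JH|), giving 12.503°.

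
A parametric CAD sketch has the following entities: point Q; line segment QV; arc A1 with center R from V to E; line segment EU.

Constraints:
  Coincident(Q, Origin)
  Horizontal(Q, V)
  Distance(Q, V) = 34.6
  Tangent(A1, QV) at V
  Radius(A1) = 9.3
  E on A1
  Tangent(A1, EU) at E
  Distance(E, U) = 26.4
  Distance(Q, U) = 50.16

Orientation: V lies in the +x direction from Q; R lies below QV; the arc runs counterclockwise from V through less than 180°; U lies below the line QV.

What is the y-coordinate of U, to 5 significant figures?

-37.271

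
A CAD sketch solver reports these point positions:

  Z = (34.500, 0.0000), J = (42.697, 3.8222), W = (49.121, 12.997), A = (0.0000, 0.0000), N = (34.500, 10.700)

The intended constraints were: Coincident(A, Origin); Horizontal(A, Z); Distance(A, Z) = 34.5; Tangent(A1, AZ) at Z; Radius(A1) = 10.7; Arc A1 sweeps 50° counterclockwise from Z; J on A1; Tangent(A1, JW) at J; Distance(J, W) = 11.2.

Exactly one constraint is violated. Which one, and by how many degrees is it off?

Tangent(A1, JW) at J — off by 5.00°.

A = (0.00, 0.00) ✓; A.y = 0.00, Z.y = 0.00 ✓; |AZ| = 34.50 ✓; ∠(NZ, ZA) = 90.00° ✓; |NZ| = 10.70 ✓; bearing(N→J) − bearing(N→Z) = 50.00° ✓; |NJ| = 10.70 ✓; ∠(NJ, JW) = 85.00° ✗; |JW| = 11.20 ✓.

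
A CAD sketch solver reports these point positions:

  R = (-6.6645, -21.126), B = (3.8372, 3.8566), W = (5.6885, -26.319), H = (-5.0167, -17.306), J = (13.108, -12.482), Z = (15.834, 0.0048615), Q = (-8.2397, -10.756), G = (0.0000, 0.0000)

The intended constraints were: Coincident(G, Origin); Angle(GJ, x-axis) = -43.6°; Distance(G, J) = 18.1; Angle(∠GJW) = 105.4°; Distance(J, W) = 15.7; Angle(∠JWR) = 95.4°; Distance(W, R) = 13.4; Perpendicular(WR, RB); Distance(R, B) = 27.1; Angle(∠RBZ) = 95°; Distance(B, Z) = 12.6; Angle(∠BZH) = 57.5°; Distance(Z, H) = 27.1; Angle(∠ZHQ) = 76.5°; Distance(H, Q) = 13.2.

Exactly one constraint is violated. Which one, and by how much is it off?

Distance(H, Q) = 13.2 — off by 5.90.

G = (0.00, 0.00) ✓; GJ at -43.60° ✓; |GJ| = 18.10 ✓; ∠GJW = 105.4° ✓; |JW| = 15.70 ✓; ∠JWR = 95.40° ✓; |WR| = 13.40 ✓; ∠(WR, RB) = 90.00° ✓; |RB| = 27.10 ✓; ∠RBZ = 95.00° ✓; |BZ| = 12.60 ✓; ∠BZH = 57.50° ✓; |ZH| = 27.10 ✓; ∠ZHQ = 76.50° ✓; |HQ| = 7.300 ✗.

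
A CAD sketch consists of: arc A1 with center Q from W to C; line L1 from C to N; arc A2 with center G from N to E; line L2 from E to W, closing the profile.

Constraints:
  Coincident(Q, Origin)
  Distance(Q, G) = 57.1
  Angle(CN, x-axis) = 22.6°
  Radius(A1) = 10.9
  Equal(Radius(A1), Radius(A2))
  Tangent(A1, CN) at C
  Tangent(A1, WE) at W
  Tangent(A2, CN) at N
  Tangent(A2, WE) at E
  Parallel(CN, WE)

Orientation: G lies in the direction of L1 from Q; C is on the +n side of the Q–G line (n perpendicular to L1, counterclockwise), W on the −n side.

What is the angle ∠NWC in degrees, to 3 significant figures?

69.1°

The slot axis is L1's direction at 22.6°, so u = (cos 22.6°, sin 22.6°) = (0.923, 0.384) and n = (−sin 22.6°, cos 22.6°) = (-0.384, 0.923). Q is at the origin and G lies 57.1 along u from Q, so G = 57.1·u = (52.7, 21.9). Tangency of A1 to both parallel lines with radius 10.9 puts C and W at Q ± 10.9·n: C = (-4.19, 10.1), W = (4.19, -10.1). Equal radii place N and E the same way about G: N = G + 10.9·n = (48.5, 32.0), E = G − 10.9·n = (56.9, 11.9). Then cos ∠NWC = WN·WC / (|WN||WC|), giving 69.1°.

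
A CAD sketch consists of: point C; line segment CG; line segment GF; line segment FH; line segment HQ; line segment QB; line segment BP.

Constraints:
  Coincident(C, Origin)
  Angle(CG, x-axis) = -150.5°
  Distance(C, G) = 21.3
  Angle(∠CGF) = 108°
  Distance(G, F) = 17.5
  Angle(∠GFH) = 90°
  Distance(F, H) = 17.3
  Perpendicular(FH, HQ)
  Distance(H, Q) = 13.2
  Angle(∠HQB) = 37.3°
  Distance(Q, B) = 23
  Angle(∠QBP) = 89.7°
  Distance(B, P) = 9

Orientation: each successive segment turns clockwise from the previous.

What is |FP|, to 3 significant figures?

14.9

C is at the origin; CG runs at -150.5° with length 21.3, so G = (-18.5, -10.5). ∠CGF = 108.0° gives GF at 138° from the x-axis; with |GF| = 17.5, F = (-31.4, 1.33). ∠GFH = 90.0° gives FH at 47.5° from the x-axis; with |FH| = 17.3, H = (-19.8, 14.1). FH is perpendicular to HQ, so HQ runs at -42.5°; with |HQ| = 13.2, Q = (-10.0, 5.17). ∠HQB = 37.3° gives QB at 175° from the x-axis; with |QB| = 23.0, B = (-32.9, 7.26). ∠QBP = 89.7° gives BP at 84.5° from the x-axis; with |BP| = 9.0, P = (-32.1, 16.2). Then |FP| = |P − F| = 14.9.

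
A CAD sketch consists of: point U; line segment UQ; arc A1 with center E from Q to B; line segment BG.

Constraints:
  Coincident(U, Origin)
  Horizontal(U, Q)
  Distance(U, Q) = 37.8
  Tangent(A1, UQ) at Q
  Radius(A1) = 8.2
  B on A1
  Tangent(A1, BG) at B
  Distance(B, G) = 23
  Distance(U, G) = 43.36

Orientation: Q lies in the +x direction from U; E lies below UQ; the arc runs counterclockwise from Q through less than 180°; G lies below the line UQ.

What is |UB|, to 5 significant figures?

30.752

U is at the origin; UQ is horizontal with |UQ| = 37.8 and Q on the +x side, so Q = (37.800, 0.0000). Since A1 is tangent to UQ there, EQ ⟂ UQ, so E = Q + (0, -8.2) = (37.800, -8.2000). Since EB ⟂ BG (tangency), |EG| = √(8.2² + 23.0²) = 24.418 regardless of where B sits on A1. So G lies on both circle(U, 43.36) and circle(E, 24.418); the below-UQ intersection is G = (29.975, -31.330). B is the foot of the tangent from G: B = (29.601, -8.3333).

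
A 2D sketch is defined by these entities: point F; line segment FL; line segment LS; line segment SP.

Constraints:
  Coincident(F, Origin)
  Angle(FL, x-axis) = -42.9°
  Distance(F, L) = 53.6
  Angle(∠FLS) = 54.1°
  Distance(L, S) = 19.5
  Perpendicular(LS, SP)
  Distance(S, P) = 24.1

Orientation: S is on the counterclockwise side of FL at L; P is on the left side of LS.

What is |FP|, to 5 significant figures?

22.705

∠FLS = 54.1°, so LS runs at -42.9° + (180° − 54.1°) = 83.000° from the x-axis; with |LS| = 19.5, S = L + 19.5·(cos 83.000°, sin 83.000°) = (41.641, -17.132). The perpendicularity gives SP at right angles to LS; with |SP| = 24.1 on the left of LS, P = S + 24.1·(-0.99255, 0.12187) = (17.720, -14.195). Then |FP| = |P − F| = 22.705.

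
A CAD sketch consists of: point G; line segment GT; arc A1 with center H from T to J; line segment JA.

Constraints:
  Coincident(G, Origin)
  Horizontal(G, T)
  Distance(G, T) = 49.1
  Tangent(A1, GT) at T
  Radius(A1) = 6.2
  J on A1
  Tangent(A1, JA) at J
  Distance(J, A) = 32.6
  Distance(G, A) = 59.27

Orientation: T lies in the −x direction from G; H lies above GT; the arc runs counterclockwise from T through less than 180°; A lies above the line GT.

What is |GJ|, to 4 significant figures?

43.40

G is at the origin; GT is horizontal with |GT| = 49.1 and T on the −x side, so T = (-49.10, 0.000). Since A1 is tangent to GT there, HT ⟂ GT, so H = T + (0, 6.2) = (-49.10, 6.200). Since HJ ⟂ JA (tangency), |HA| = √(6.2² + 32.6²) = 33.18 regardless of where J sits on A1. So A lies on both circle(G, 59.27) and circle(H, 33.18); the above-GT intersection is A = (-44.57, 39.07). J is the foot of the tangent from A: J = (-42.91, 6.515).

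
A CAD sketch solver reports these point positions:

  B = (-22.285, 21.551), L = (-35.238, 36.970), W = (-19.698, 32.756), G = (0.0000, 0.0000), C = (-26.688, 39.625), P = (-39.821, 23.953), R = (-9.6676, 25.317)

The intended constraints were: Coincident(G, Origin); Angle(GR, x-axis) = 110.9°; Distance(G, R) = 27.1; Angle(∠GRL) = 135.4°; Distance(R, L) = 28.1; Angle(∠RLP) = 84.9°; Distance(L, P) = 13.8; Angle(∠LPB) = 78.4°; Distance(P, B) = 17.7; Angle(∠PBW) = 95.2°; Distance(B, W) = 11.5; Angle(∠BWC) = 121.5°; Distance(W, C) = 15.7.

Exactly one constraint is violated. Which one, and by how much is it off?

Distance(W, C) = 15.7 — off by 5.90.

G = (0.00, 0.00) ✓; GR at 110.9° ✓; |GR| = 27.10 ✓; ∠GRL = 135.4° ✓; |RL| = 28.10 ✓; ∠RLP = 84.90° ✓; |LP| = 13.80 ✓; ∠LPB = 78.40° ✓; |PB| = 17.70 ✓; ∠PBW = 95.20° ✓; |BW| = 11.50 ✓; ∠BWC = 121.5° ✓; |WC| = 9.800 ✗.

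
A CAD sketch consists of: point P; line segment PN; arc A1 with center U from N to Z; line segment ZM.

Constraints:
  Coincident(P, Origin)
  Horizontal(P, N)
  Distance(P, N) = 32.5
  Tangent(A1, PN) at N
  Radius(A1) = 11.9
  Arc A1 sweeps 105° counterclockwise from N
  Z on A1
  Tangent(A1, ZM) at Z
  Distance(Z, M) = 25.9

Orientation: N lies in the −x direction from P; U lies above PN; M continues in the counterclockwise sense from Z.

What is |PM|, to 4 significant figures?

48.66

On A1, N sits at bearing -90° from U; a 105° counterclockwise sweep puts Z at bearing 15°, so Z = U + 11.9·(cos 15°, sin 15°) = (-21.01, 14.98). Since A1 is tangent to ZM there, UZ ⟂ ZM, so ZM runs along (−sin 15°, cos 15°); with |ZM| = 25.9, M = (-27.71, 40.00). Then |PM| = |M − P| = 48.66.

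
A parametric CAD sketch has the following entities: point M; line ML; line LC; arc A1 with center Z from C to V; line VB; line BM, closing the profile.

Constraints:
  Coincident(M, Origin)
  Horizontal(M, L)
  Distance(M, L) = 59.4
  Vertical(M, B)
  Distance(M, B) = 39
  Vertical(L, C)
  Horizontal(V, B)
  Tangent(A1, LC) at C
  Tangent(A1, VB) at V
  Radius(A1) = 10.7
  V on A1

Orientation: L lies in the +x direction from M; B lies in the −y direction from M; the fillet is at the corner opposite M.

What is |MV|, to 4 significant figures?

62.39

M is at the origin; M and L share the same y with |ML| = 59.4 and L on the +x side, so L = (59.40, 0.000). M and B share the same x with |MB| = 39.0 and B on the −y side, so B = (0.000, -39.00). The virtual corner opposite M is at (59.40, -39.00). Tangency of A1 to LC means the radius ZC is perpendicular to LC and tangency of A1 to VB means the radius ZV is perpendicular to VB, with radius 10.7, so the center Z sits 10.7 in from both sides at Z = (48.70, -28.30). That places the tangent points at C = (59.40, -28.30) on LC and V = (48.70, -39.00) on VB. Then |MV| = |V − M| = 62.39.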